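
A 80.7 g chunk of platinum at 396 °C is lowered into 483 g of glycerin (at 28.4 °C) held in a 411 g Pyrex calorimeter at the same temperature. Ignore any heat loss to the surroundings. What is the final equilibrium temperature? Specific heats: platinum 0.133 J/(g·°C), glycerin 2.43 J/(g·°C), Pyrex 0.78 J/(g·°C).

T_f ≈ 31.0 °C

With ΣQ=0 the equilibrium temperature is the m·c-weighted mean:
T_f = (10.73·396 + 1173.7·28.4 + 320.58·28.4) / (10.73 + 1173.7 + 320.58)
    = 46688 / 1505 ≈ 31.02 °C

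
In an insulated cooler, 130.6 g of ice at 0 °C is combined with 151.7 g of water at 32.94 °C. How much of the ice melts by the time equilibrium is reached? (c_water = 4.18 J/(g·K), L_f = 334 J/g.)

m_melted ≈ 62.5 g

Cooling the water to 0 °C releases 151.7×4.18×32.94 = 20887 J.
Fully melting the ice requires m_ice L_f = 130.6×334 = 43620 J.
20887 J < 43620 J, so only part of the ice melts and the system sits at 0 °C.
Mass melted = 20887/334 ≈ 62.54 g.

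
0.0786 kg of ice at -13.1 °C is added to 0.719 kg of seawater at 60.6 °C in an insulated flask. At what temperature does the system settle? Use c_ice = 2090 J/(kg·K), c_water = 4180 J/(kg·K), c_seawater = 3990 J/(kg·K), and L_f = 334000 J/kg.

Taking heat into each body as positive, Σ m c ΔT = 0:
warm ice to 0 °C: 0.0786×2090×(0 − (-13.1)) = 2152; latent heat to melt: 0.0786×334000 = 26252; warm the meltwater: 328.55 T; seawater cools: 0.719×3990×(T − 60.6) = 2868.8(T − 60.6)
3197.4 T = 173850 − 28404 = 145445
T ≈ 45.49 °C — above 0 °C, consistent with complete melting.

T_f ≈ 45.5 °C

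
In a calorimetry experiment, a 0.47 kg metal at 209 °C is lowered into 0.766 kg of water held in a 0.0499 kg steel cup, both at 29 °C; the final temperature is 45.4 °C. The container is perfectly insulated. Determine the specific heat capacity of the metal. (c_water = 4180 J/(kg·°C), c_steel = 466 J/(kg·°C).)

c ≈ 688 J/(kg·°C)

Energy conservation, ΣQ = 0:
0.47×c×(45.4 − 209) + 0.766×4180×(45.4 − 29) + 0.0499×466×(45.4 − 29) = 0
-76.89 c = -52892
c = -52892/-76.89 ≈ 687.9 J/(kg·°C)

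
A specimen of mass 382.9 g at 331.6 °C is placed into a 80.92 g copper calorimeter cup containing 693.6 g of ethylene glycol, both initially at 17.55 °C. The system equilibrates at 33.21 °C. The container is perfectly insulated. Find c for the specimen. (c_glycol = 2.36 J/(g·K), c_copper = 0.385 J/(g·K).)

c ≈ 0.229 J/(g·K)

Taking heat into each body as positive, Σ m c ΔT = 0:
382.9×c×(33.21 − 331.6) + 693.6×2.36×(33.21 − 17.55) + 80.92×0.385×(33.21 − 17.55) = 0
-114254 c = -26122
c = -26122/-114254 ≈ 0.2286 J/(g·K)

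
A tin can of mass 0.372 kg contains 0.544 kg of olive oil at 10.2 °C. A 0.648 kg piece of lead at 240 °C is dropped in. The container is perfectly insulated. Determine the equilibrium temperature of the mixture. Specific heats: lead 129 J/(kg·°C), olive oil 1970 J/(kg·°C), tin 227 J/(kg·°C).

T_f ≈ 25.7 °C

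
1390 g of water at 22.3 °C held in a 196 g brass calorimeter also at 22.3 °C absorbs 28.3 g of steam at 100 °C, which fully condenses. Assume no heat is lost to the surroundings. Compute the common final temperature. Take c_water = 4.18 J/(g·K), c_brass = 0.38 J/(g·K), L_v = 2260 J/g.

Setting the total heat transfer to zero:
steam→water at 100 °C releases m L_v = 28.3·2260 = 63958; condensed water 100 °C→T: 118.29(T − 100); water warms: 1390·4.18·(T − 22.3) = 5810.2(T − 22.3); cup: 74.48(T − 22.3)
6003 T = 63958 + 11829 + 131228 = 207016
T ≈ 34.49 °C — below 100 °C, confirming all the steam condensed.

T_f ≈ 34.5 °C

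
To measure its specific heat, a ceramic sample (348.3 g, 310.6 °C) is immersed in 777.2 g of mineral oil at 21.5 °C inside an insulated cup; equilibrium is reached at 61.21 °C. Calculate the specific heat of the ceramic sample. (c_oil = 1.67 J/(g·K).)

c ≈ 0.593 J/(g·K)

Taking heat into each body as positive, Σ m c ΔT = 0:
348.3·c·(61.21 − 310.6) + 777.2·1.67·(61.21 − 21.5) = 0
-86863 c = -51541
c = -51541/-86863 ≈ 0.5934 J/(g·K)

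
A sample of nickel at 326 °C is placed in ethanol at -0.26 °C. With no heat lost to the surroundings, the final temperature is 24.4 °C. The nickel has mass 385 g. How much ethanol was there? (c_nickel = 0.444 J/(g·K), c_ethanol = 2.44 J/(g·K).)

Setting the total heat transfer to zero:
385×0.444×(24.4 − 326) + m×2.44×(24.4 − (-0.26)) = 0
60.17 m = 51556
m = 51556/60.17 ≈ 856.8 g

m ≈ 857 g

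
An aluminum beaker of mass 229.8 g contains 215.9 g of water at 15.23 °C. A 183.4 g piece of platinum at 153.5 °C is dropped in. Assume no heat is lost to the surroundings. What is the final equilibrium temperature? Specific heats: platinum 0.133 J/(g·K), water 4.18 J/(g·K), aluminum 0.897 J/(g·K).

T_f ≈ 18.2 °C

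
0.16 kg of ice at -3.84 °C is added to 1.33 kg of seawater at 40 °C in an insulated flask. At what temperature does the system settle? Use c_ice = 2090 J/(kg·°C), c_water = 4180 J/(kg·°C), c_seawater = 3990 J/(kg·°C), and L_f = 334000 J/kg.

T_f ≈ 26.4 °C

Taking heat into each body as positive, Σ m c ΔT = 0:
ice -3.84→0 °C: 0.16×2090×3.84 = 1284.1
  fusion: m_ice L_f = 0.16×334000 = 53440
  warm the meltwater: 668.8 T
  seawater: 5306.7(T − 40)
5975.5 T = 212268 − 54724 = 157544
T ≈ 26.36 °C (positive, so assuming full melt was valid).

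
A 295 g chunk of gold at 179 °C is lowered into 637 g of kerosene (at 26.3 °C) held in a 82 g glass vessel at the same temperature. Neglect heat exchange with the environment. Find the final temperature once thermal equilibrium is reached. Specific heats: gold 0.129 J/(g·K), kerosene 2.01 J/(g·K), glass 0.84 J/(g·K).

Setting the total heat transfer to zero:
295·0.129·(T − 179) + 637·2.01·(T − 26.3) + 82·0.84·(T − 26.3) = 0
(38.05 + 1280.4 + 68.88) T = 38.05·179 + 1280.4·26.3 + 68.88·26.3
T = 42297/1387.3 ≈ 30.49 °C

T_f ≈ 30.5 °C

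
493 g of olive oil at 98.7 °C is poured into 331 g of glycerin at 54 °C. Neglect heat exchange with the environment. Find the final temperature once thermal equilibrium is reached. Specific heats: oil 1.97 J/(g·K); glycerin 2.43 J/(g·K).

With ΣQ=0 the equilibrium temperature is the m·c-weighted mean:
T_f = (971.21·98.7 + 804.33·54) / (971.21 + 804.33)
    = 139292 / 1775.5 ≈ 78.45 °C

T_f ≈ 78.5 °C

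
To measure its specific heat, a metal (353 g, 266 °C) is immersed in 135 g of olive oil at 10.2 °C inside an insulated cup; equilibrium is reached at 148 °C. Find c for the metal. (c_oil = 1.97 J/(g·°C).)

c ≈ 0.88 J/(g·°C)

Heat lost by the metal = heat gained by the oil:
353·c·(266 − 148) = 135·1.97·(148 − 10.2)
41654 c = 36648  ⇒  c ≈ 0.8798 J/(g·°C)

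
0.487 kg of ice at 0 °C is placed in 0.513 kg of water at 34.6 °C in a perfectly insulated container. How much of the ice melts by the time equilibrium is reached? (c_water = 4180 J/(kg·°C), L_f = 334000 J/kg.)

Water can give up m c ΔT = 0.513·4180·34.6 = 74194 J before reaching 0 °C.
Melting all 0.487 kg of ice would need 0.487·334000 = 162658 J.
Since 74194 < 162658 J, not all the ice melts; equilibrium is at 0 °C.
m_melted·334000 = 74194  ⇒  m_melted ≈ 0.2221 kg.

m_melted ≈ 0.222 kg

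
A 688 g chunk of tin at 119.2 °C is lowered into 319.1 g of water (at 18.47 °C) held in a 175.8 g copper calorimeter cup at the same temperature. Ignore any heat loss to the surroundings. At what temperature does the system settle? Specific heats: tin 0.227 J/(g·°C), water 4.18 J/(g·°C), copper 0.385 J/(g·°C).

T_f ≈ 28.6 °C

Heat gained plus heat lost sum to zero:
688*0.227*(T − 119.2) + 319.1*4.18*(T − 18.47) + 175.8*0.385*(T − 18.47) = 0
1557.7 T = 44502
T = 44502/1557.7 ≈ 28.57 °C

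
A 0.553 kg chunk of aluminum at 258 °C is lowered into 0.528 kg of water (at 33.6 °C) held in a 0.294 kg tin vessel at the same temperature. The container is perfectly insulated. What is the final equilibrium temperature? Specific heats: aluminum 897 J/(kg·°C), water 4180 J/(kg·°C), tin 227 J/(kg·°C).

Let T be the final temperature. ΣQ_i = 0:
0.553·897·(T − 258) + 0.528·4180·(T − 33.6) + 0.294·227·(T − 33.6) = 0
2769.8 T = 204378
T = 204378 / 2769.8 = 73.8 °C

T_f ≈ 73.8 °C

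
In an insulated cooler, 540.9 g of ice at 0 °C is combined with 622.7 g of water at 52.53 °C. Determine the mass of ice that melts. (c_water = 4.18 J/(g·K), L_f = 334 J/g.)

m_melted ≈ 409 g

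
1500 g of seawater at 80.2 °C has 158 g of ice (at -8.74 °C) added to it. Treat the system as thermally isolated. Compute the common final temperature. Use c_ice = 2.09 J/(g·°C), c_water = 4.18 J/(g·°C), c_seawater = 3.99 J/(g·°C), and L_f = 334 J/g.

Conservation of energy gives ΣQ = 0:
warm ice to 0 °C: 158·2.09·(0 − (-8.74)) = 2886.1
  fusion: m_ice L_f = 158·334 = 52772
  warm the meltwater: 660.44 T
  seawater: 5985(T − 80.2)
6645.4 T = 479997 − 55658 = 424339
T ≈ 63.85 °C (positive, so assuming full melt was valid).

T_f ≈ 63.9 °C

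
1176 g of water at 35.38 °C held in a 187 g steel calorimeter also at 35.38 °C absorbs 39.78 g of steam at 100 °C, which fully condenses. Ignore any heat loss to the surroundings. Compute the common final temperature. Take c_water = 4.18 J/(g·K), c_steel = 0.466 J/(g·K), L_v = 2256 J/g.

Setting the total heat transfer to zero:
condense steam: −39.78×2256 = −89744
  condensate cools 100→T: 39.78×4.18×(T − 100) = 166.28(T − 100)
  water warms: 1176×4.18×(T − 35.38) = 4915.7(T − 35.38)
  cup: 87.14(T − 35.38)
5169.1 T = 89744 + 16628 + 177000 = 283372
T ≈ 54.82 °C — below 100 °C, confirming all the steam condensed.

T_f ≈ 54.8 °C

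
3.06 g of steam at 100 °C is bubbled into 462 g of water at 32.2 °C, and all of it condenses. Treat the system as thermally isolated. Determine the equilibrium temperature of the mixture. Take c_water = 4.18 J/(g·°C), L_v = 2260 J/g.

T_f ≈ 36.2 °C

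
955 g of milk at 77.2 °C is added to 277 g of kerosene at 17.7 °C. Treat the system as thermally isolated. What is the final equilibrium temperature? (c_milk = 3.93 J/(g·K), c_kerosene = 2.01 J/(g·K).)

T_f ≈ 69.5 °C

T_f = Σ m_i c_i T_i / Σ m_i c_i:
T_f = (3753.2×77.2 + 556.77×17.7) / (3753.2 + 556.77)
    = 299598 / 4309.9 ≈ 69.51 °C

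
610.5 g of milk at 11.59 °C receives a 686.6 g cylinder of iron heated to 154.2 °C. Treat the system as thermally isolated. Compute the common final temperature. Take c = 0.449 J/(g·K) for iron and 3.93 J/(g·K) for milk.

Let T be the final temperature. ΣQ_i = 0:
686.6×0.449×(T − 154.2) + 610.5×3.93×(T − 11.59) = 0
(308.28 + 2399.3) T = 308.28×154.2 + 2399.3×11.59
T = 75345 / 2707.5 = 27.8 °C

T_f ≈ 27.8 °C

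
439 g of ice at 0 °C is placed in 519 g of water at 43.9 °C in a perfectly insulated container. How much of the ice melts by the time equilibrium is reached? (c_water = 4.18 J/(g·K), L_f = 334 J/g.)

Water can give up m c ΔT = 519×4.18×43.9 = 95238 J before reaching 0 °C.
To melt every bit of ice: 439×334 = 146626 J.
That's not enough to melt it all — equilibrium is at 0 °C with ice remaining.
m_melted×334 = 95238  ⇒  m_melted ≈ 285.1 g.

m_melted ≈ 285 g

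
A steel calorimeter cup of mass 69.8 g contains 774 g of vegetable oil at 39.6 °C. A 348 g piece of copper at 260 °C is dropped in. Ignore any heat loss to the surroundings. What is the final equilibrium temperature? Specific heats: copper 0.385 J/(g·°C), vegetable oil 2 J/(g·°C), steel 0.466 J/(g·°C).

T_f ≈ 56.8 °C

With ΣQ=0 the equilibrium temperature is the m·c-weighted mean:
T_f = (133.98×260 + 1548×39.6 + 32.53×39.6) / (133.98 + 1548 + 32.53)
    = 97424 / 1714.5 ≈ 56.82 °C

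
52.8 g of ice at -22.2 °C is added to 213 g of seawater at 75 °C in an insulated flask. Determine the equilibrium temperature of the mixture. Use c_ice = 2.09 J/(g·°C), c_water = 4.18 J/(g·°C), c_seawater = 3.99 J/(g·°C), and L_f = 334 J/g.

T_f ≈ 40.8 °C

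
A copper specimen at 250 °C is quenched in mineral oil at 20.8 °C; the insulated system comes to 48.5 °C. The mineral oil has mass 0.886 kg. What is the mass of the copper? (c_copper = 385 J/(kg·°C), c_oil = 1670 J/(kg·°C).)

Heat lost by the copper = heat gained by the oil:
m·385·(250 − 48.5) = 0.886·1670·(48.5 − 20.8)
77578 m = 40985  ⇒  m ≈ 0.5283 kg

m ≈ 0.528 kg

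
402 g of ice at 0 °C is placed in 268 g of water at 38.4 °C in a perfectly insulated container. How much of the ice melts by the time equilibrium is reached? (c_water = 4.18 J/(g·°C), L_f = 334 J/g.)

Water can give up m c ΔT = 268·4.18·38.4 = 43017 J before reaching 0 °C.
To melt every bit of ice: 402·334 = 134268 J.
Since 43017 < 134268 J, not all the ice melts; equilibrium is at 0 °C.
Mass melted = 43017/334 ≈ 128.8 g.

m_melted ≈ 129 g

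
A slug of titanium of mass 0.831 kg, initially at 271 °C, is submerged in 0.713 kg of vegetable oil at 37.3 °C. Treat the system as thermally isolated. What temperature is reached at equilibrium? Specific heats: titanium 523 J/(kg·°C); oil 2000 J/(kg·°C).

Heat gained plus heat lost sum to zero:
0.831×523×(T − 271) + 0.713×2000×(T − 37.3) = 0
1860.6 T = 170970
T ≈ 91.89 °C

T_f ≈ 91.9 °C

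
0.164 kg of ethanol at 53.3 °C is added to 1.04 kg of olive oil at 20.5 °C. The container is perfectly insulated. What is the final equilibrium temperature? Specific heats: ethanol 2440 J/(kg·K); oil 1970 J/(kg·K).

Heat lost by the ethanol equals heat gained by the oil:
0.164·2440·(53.3 − T) = 1.04·1970·(T − 20.5)
400.16(53.3 − T) = 2048.8(T − 20.5)
2449 T = 63329  ⇒  T ≈ 25.86 °C

T_f ≈ 25.9 °C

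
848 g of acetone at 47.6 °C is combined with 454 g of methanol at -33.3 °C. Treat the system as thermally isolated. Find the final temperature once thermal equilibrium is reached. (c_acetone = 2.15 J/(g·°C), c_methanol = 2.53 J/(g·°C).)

T_f ≈ 16.3 °C

T_f = Σ m_i c_i T_i / Σ m_i c_i:
T_f = (1823.2×47.6 + 1148.6×(-33.3)) / (1823.2 + 1148.6)
    = 48535 / 2971.8 ≈ 16.33 °C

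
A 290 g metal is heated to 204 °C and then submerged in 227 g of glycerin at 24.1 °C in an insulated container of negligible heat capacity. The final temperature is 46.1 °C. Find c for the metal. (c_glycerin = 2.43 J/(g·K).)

Energy conservation, ΣQ = 0:
290·c·(46.1 − 204) + 227·2.43·(46.1 − 24.1) = 0
-45791 c = -12135
c = -12135/-45791 ≈ 0.265 J/(g·K)

c ≈ 0.265 J/(g·K)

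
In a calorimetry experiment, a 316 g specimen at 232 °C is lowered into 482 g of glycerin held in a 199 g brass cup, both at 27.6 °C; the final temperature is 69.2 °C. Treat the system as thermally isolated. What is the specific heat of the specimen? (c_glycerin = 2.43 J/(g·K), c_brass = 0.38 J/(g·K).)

Let T be the final temperature. ΣQ_i = 0:
316×c×(69.2 − 232) + 482×2.43×(69.2 − 27.6) + 199×0.38×(69.2 − 27.6) = 0
-51445 c = -51870
c = -51870/-51445 ≈ 1.008 J/(g·K)

c ≈ 1.01 J/(g·K)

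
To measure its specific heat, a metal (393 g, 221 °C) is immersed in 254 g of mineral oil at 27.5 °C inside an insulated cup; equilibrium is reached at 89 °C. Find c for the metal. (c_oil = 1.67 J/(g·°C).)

c ≈ 0.503 J/(g·°C)

m_s c (T_s − T_f) = m_oil c_oil (T_f − T_0):
393×c×(221 − 89) = 254×1.67×(89 − 27.5)
51876 c = 26087  ⇒  c ≈ 0.5029 J/(g·°C)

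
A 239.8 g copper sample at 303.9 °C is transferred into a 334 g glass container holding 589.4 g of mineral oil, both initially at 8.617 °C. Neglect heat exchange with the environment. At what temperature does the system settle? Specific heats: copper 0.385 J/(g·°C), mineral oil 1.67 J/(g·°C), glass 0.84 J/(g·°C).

T_f ≈ 28.7 °C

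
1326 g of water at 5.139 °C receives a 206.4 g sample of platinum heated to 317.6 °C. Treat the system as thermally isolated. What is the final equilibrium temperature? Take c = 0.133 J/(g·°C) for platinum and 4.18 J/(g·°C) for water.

Heat gained plus heat lost sum to zero:
206.4·0.133·(T − 317.6) + 1326·4.18·(T − 5.139) = 0
(27.45 + 5542.7) T = 27.45·317.6 + 5542.7·5.139
T ≈ 6.68 °C

T_f ≈ 6.7 °C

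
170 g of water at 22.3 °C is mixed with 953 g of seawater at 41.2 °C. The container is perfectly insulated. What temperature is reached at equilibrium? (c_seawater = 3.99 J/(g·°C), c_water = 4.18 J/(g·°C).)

T_f ≈ 38.2 °C

Conservation of energy gives ΣQ = 0:
953*3.99*(T − 41.2) + 170*4.18*(T − 22.3) = 0
3802.5(T − 41.2) + 710.6(T − 22.3) = 0
4513.1 T = 172508
T ≈ 38.22 °C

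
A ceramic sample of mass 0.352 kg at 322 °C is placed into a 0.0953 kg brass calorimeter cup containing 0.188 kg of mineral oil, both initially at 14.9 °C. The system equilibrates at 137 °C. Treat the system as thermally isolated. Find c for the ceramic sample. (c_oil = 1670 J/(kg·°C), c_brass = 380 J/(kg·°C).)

c ≈ 657 J/(kg·°C)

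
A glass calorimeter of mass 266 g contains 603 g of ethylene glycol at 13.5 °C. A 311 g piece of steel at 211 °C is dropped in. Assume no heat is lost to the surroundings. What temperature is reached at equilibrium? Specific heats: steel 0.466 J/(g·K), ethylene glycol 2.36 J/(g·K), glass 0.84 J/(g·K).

T_f ≈ 29.5 °C

Taking heat into each body as positive, Σ m c ΔT = 0:
311·0.466·(T − 211) + 603·2.36·(T − 13.5) + 266·0.84·(T − 13.5) = 0
144.93(T − 211) + 1423.1(T − 13.5) + 223.44(T − 13.5) = 0
1791.4 T = 52807
T = 52807/1791.4 ≈ 29.48 °C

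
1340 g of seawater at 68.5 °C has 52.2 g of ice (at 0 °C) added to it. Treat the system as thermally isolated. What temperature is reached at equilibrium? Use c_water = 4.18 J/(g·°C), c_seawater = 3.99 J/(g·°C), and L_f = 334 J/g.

Net heat exchanged in the isolated system is zero:
fusion: m_ice L_f = 52.2·334 = 17435
  warm the meltwater: 218.2 T
  seawater cools: 1340·3.99·(T − 68.5) = 5346.6(T − 68.5)
5564.8 T = 366242 − 17435 = 348807
T ≈ 62.68 °C (positive, so assuming full melt was valid).

T_f ≈ 62.7 °C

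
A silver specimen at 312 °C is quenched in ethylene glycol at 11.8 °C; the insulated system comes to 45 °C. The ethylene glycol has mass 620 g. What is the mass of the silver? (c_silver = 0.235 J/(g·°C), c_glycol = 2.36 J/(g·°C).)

Let T be the final temperature. ΣQ_i = 0:
m·0.235·(45 − 312) + 620·2.36·(45 − 11.8) = 0
-62.74 m = -48578
m = -48578/-62.74 ≈ 774.2 g

m ≈ 774 g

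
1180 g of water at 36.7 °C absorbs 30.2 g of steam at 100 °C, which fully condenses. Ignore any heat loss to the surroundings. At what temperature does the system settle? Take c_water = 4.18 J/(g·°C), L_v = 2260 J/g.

T_f ≈ 51.8 °C

Sum of m c ΔT and latent-heat terms is zero:
latent heat released on condensation: 30.2·2260 = 68252; condensed water 100 °C→T: 126.24(T − 100); water warms: 1180·4.18·(T − 36.7) = 4932.4(T − 36.7)
5058.6 T = 68252 + 12624 + 181019 = 261895
T ≈ 51.77 °C (< 100 °C, so full condensation is consistent).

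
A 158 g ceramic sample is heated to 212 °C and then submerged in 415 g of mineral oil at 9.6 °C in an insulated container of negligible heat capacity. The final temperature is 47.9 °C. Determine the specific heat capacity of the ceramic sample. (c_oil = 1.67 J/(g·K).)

Let T be the final temperature. ΣQ_i = 0:
158×c×(47.9 − 212) + 415×1.67×(47.9 − 9.6) = 0
-25928 c = -26544
c = -26544/-25928 ≈ 1.024 J/(g·K)

c ≈ 1.02 J/(g·K)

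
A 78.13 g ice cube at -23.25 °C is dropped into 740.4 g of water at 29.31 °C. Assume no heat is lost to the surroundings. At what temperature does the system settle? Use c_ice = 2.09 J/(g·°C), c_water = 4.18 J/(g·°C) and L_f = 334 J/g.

T_f ≈ 17.8 °C

Heat gained plus heat lost sum to zero:
ice -23.25→0 °C: 78.13×2.09×23.25 = 3796.5; melt ice: 78.13×334 = 26095; warm the meltwater: 326.58 T; water: 3094.9(T − 29.31)
3421.5 T = 90711 − 29892 = 60819
T ≈ 17.78 °C — above 0 °C, consistent with complete melting.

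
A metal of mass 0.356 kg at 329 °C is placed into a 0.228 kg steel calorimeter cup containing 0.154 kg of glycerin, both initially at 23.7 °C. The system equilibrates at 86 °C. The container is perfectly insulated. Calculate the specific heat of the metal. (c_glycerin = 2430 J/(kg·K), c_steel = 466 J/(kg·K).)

Taking heat into each body as positive, Σ m c ΔT = 0:
0.356×c×(86 − 329) + 0.154×2430×(86 − 23.7) + 0.228×466×(86 − 23.7) = 0
-86.51 c = -29933
c = -29933/-86.51 ≈ 346 J/(kg·K)

c ≈ 346 J/(kg·K)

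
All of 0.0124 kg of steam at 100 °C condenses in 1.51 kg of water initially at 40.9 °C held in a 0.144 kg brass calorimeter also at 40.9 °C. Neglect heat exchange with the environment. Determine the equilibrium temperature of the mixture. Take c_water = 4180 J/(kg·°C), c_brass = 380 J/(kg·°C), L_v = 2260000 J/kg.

Net heat exchanged in the isolated system is zero:
condense steam: −0.0124·2260000 = −28024; condensate cools 100→T: 0.0124·4180·(T − 100) = 51.83(T − 100); water warms: 1.51·4180·(T − 40.9) = 6311.8(T − 40.9); brass cup: 0.144·380·(T − 40.9) = 54.72(T − 40.9)
6418.4 T = 28024 + 5183.2 + 260391 = 293598
T ≈ 45.74 °C — below 100 °C, confirming all the steam condensed.

T_f ≈ 45.7 °C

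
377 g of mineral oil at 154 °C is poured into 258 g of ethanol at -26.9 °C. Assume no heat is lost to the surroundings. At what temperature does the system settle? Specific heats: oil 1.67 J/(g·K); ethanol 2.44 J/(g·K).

T_f ≈ 63.6 °C

Net heat exchanged in the isolated system is zero:
377*1.67*(T − 154) + 258*2.44*(T − (-26.9)) = 0
629.59(T − 154) + 629.52(T − (-26.9)) = 0
(629.59 + 629.52) T = 629.59*154 + 629.52*(-26.9)
T = 80023 / 1259.1 = 63.6 °C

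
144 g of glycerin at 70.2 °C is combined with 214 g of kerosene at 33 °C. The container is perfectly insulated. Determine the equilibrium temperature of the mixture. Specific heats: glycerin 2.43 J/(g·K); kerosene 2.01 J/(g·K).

Heat gained plus heat lost sum to zero:
144·2.43·(T − 70.2) + 214·2.01·(T − 33) = 0
349.92(T − 70.2) + 430.14(T − 33) = 0
780.06 T = 38759
T = 38759/780.06 ≈ 49.69 °C

T_f ≈ 49.7 °C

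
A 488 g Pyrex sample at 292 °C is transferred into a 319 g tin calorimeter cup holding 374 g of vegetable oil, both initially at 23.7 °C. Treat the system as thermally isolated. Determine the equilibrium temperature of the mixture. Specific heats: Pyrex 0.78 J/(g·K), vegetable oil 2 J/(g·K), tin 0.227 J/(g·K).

Heat gained plus heat lost sum to zero:
488×0.78×(T − 292) + 374×2×(T − 23.7) + 319×0.227×(T − 23.7) = 0
380.64(T − 292) + 748(T − 23.7) + 72.41(T − 23.7) = 0
1201.1 T = 130591
T = 130591 / 1201.1 = 109 °C

T_f ≈ 108.7 °C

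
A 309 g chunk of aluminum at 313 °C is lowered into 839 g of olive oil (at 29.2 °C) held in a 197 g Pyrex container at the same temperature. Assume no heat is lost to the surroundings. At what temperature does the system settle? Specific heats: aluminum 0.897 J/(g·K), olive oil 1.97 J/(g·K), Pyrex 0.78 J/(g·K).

With ΣQ=0 the equilibrium temperature is the m·c-weighted mean:
T_f = (277.17*313 + 1652.8*29.2 + 153.66*29.2) / (277.17 + 1652.8 + 153.66)
    = 139505 / 2083.7 ≈ 66.95 °C

T_f ≈ 67.0 °C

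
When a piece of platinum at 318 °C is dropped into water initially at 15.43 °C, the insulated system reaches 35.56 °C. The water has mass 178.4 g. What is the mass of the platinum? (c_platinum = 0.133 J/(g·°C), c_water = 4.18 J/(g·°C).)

Setting the total heat transfer to zero:
m×0.133×(35.56 − 318) + 178.4×4.18×(35.56 − 15.43) = 0
-37.56 m = -15011
m = -15011/-37.56 ≈ 399.6 g

m ≈ 400 g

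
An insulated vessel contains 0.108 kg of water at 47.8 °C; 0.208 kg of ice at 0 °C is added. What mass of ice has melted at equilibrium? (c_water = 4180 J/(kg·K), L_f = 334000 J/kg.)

m_melted ≈ 0.0646 kg

Heat available from the water dropping to 0 °C: 0.108×4180×47.8 = 21579 J.
Fully melting the ice requires m_ice L_f = 0.208×334000 = 69472 J.
Since 21579 < 69472 J, not all the ice melts; equilibrium is at 0 °C.
m_melted×334000 = 21579  ⇒  m_melted ≈ 0.06461 kg.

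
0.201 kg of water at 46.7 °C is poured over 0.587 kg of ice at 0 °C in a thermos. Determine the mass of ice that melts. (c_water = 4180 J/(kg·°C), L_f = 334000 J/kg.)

m_melted ≈ 0.117 kg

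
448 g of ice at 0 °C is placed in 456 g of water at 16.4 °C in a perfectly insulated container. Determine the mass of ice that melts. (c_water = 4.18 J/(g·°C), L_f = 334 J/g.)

m_melted ≈ 93.6 g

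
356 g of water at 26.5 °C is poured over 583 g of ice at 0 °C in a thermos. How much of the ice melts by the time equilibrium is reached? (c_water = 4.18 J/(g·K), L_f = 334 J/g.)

m_melted ≈ 118 g

Heat available from the water dropping to 0 °C: 356×4.18×26.5 = 39434 J.
Melting all 583 g of ice would need 583×334 = 194722 J.
Since 39434 < 194722 J, not all the ice melts; equilibrium is at 0 °C.
Mass melted = 39434/334 ≈ 118.1 g.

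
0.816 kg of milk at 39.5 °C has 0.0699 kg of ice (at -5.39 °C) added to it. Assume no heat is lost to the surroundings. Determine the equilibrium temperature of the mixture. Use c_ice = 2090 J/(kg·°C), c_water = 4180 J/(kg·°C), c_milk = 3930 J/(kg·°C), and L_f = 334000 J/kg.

T_f ≈ 29.3 °C

Heat gained plus heat lost sum to zero:
ice -5.39→0 °C: 0.0699×2090×5.39 = 787.43
  fusion: m_ice L_f = 0.0699×334000 = 23347
  warm the meltwater: 292.18 T
  milk cools: 0.816×3930×(T − 39.5) = 3206.9(T − 39.5)
3499.1 T = 126672 − 24134 = 102538
T ≈ 29.30 °C — above 0 °C, consistent with complete melting.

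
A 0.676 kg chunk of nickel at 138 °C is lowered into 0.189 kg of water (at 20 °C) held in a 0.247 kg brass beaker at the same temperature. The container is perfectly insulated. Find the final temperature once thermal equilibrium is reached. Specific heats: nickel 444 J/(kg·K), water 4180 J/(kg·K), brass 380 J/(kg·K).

Taking heat into each body as positive, Σ m c ΔT = 0:
0.676*444*(T − 138) + 0.189*4180*(T − 20) + 0.247*380*(T − 20) = 0
(300.14 + 790.02 + 93.86) T = 300.14*138 + 790.02*20 + 93.86*20
T ≈ 49.91 °C

T_f ≈ 49.9 °C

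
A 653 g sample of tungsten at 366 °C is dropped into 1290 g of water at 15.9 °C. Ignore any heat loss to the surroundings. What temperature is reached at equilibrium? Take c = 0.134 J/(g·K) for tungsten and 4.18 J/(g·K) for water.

T_f ≈ 21.5 °C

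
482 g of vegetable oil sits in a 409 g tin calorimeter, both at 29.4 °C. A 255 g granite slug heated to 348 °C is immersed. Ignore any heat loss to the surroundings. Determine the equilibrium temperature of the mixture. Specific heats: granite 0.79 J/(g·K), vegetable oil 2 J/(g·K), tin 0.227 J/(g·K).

T_f ≈ 80.4 °C

Heat gained plus heat lost sum to zero:
255×0.79×(T − 348) + 482×2×(T − 29.4) + 409×0.227×(T − 29.4) = 0
1258.3 T = 101176
T = 101176 / 1258.3 = 80.4 °C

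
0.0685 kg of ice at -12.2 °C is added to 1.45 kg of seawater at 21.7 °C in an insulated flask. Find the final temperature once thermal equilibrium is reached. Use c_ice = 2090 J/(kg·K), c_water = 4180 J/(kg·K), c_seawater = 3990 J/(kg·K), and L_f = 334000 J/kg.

T_f ≈ 16.6 °C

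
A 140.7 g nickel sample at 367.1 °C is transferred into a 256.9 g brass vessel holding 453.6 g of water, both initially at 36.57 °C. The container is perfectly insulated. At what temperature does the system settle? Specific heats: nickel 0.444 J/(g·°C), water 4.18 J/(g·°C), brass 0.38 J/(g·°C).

Setting the total heat transfer to zero:
140.7×0.444×(T − 367.1) + 453.6×4.18×(T − 36.57) + 256.9×0.38×(T − 36.57) = 0
2056.1 T = 95842
T ≈ 46.61 °C

T_f ≈ 46.6 °C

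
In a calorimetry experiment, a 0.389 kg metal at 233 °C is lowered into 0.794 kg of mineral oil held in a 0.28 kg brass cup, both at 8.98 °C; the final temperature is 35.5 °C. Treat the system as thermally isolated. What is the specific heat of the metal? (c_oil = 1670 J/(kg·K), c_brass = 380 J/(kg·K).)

Heat gained plus heat lost sum to zero:
0.389×c×(35.5 − 233) + 0.794×1670×(35.5 − 8.98) + 0.28×380×(35.5 − 8.98) = 0
-76.83 c = -37987
c = -37987/-76.83 ≈ 494.4 J/(kg·K)

c ≈ 494 J/(kg·K)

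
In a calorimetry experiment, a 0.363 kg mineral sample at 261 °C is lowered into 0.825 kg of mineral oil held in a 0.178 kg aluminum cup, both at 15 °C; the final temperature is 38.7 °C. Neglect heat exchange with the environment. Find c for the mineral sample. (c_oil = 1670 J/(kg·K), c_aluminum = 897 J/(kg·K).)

c ≈ 452 J/(kg·K)

Energy conservation, ΣQ = 0:
0.363×c×(38.7 − 261) + 0.825×1670×(38.7 − 15) + 0.178×897×(38.7 − 15) = 0
-80.69 c = -36437
c = -36437/-80.69 ≈ 451.5 J/(kg·K)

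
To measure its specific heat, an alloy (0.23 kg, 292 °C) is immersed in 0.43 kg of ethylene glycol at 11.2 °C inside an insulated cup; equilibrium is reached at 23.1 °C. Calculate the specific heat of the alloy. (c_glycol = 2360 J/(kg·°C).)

m_s c (T_s − T_f) = m_glycol c_glycol (T_f − T_0):
0.23·c·(292 − 23.1) = 0.43·2360·(23.1 − 11.2)
61.85 c = 12076  ⇒  c ≈ 195.3 J/(kg·°C)

c ≈ 195 J/(kg·°C)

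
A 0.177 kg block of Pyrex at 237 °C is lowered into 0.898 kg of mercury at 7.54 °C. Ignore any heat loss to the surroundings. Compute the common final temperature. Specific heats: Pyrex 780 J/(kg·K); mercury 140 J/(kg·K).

T_f ≈ 127.6 °C

Heat lost by the Pyrex equals heat gained by the mercury:
0.177·780·(237 − T) = 0.898·140·(T − 7.54)
138.06(237 − T) = 125.72(T − 7.54)
263.78 T = 33668  ⇒  T ≈ 127.64 °C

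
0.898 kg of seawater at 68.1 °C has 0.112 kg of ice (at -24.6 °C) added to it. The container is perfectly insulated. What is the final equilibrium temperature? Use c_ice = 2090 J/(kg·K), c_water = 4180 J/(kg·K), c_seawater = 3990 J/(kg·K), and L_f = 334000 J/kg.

Net heat exchanged in the isolated system is zero:
warm ice to 0 °C: 0.112×2090×(0 − (-24.6)) = 5758.4; fusion: m_ice L_f = 0.112×334000 = 37408; meltwater 0→T: 0.112×4180×T = 468.16 T; seawater cools: 0.898×3990×(T − 68.1) = 3583(T − 68.1)
4051.2 T = 244004 − 43166 = 200837
T ≈ 49.58 °C — above 0 °C, consistent with complete melting.

T_f ≈ 49.6 °C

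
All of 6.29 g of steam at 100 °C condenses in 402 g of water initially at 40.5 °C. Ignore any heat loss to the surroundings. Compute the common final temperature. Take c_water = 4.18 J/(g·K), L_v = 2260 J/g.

T_f ≈ 49.7 °C

Conservation of energy gives ΣQ = 0:
latent heat released on condensation: 6.29·2260 = 14215
  condensate cools 100→T: 6.29·4.18·(T − 100) = 26.29(T − 100)
  original water: 1680.4(T − 40.5)
1706.7 T = 14215 + 2629.2 + 68055 = 84899
T ≈ 49.75 °C, under the boiling point, so the assumption holds.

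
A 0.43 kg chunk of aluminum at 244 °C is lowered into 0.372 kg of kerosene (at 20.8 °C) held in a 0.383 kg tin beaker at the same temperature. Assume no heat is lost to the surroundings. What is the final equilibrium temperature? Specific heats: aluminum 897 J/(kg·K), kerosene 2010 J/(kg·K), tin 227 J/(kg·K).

Heat gained plus heat lost sum to zero:
0.43*897*(T − 244) + 0.372*2010*(T − 20.8) + 0.383*227*(T − 20.8) = 0
385.71(T − 244) + 747.72(T − 20.8) + 86.94(T − 20.8) = 0
1220.4 T = 111474
T ≈ 91.34 °C

T_f ≈ 91.3 °C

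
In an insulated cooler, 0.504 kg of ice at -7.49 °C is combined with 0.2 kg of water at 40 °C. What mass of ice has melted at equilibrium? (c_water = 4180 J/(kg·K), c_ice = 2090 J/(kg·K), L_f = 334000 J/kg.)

m_melted ≈ 0.0765 kg

Heat available from the water dropping to 0 °C: 0.2·4180·40 = 33440 J.
Warming the ice to 0 °C takes 0.504·2090·7.49 = 7889.7 J, leaving 25550 J for melting.
Fully melting the ice requires m_ice L_f = 0.504·334000 = 168336 J.
25550 J < 168336 J, so only part of the ice melts and the system sits at 0 °C.
m_melted·334000 = 25550  ⇒  m_melted ≈ 0.0765 kg.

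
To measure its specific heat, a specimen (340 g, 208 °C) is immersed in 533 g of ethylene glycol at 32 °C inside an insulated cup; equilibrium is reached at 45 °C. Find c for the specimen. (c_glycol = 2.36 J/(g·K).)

c ≈ 0.295 J/(g·K)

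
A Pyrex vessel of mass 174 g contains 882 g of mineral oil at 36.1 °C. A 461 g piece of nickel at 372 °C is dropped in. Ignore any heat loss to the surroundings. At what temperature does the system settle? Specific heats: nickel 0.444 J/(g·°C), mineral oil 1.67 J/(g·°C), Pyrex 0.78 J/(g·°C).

T_f ≈ 74.0 °C

Taking heat into each body as positive, Σ m c ΔT = 0:
461×0.444×(T − 372) + 882×1.67×(T − 36.1) + 174×0.78×(T − 36.1) = 0
204.68(T − 372) + 1472.9(T − 36.1) + 135.72(T − 36.1) = 0
(204.68 + 1472.9 + 135.72) T = 204.68×372 + 1472.9×36.1 + 135.72×36.1
T ≈ 74.02 °C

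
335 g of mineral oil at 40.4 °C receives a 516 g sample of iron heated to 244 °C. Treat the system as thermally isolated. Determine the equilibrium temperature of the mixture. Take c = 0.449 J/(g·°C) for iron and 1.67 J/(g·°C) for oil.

T_f ≈ 100.0 °C

With ΣQ=0 the equilibrium temperature is the m·c-weighted mean:
T_f = (231.68*244 + 559.45*40.4) / (231.68 + 559.45)
    = 79133 / 791.13 ≈ 100.02 °C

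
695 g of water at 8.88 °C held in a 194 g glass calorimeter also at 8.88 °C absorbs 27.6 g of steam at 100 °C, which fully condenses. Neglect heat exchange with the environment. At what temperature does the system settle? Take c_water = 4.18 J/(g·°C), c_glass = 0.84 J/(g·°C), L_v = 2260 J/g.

Let T be the final temperature. ΣQ_i = 0:
steam→water at 100 °C releases m L_v = 27.6×2260 = 62376; condensed water 100 °C→T: 115.37(T − 100); water warms: 695×4.18×(T − 8.88) = 2905.1(T − 8.88); glass cup: 194×0.84×(T − 8.88) = 162.96(T − 8.88)
3183.4 T = 62376 + 11537 + 27244 = 101157
T ≈ 31.78 °C — below 100 °C, confirming all the steam condensed.

T_f ≈ 31.8 °C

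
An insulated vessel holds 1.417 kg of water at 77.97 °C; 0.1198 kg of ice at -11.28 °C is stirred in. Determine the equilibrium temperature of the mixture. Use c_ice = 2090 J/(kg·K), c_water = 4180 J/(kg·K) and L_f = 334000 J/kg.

T_f ≈ 65.2 °C

Energy conservation, ΣQ = 0:
ice -11.28→0 °C: 0.1198·2090·11.28 = 2824.3
  latent heat to melt: 0.1198·334000 = 40013
  meltwater 0→T: 0.1198·4180·T = 500.76 T
  water: 5923.1(T − 77.97)
6423.8 T = 461821 − 42838 = 418983
T ≈ 65.22 °C. Since T > 0 °C, the all-ice-melts assumption holds.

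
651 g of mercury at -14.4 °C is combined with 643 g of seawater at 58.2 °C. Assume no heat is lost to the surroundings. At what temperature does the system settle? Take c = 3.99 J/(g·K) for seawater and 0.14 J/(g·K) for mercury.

T_f ≈ 55.7 °C

|Q_seawater| = |Q_mercury|:
643·3.99·(58.2 − T) = 651·0.14·(T − (-14.4))
2565.6(58.2 − T) = 91.14(T − (-14.4))
2656.7 T = 148004  ⇒  T ≈ 55.71 °C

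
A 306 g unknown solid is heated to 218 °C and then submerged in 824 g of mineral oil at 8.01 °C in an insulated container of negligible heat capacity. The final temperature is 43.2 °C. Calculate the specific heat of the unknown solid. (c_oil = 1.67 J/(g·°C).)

c ≈ 0.905 J/(g·°C)

Conservation of energy gives ΣQ = 0:
306×c×(43.2 − 218) + 824×1.67×(43.2 − 8.01) = 0
-53489 c = -48424
c = -48424/-53489 ≈ 0.9053 J/(g·°C)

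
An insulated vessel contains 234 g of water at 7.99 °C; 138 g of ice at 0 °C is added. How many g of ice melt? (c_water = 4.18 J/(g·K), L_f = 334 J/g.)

m_melted ≈ 23.4 g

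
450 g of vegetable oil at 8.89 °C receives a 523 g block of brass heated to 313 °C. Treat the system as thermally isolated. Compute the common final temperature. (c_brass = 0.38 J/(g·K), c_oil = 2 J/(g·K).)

T_f = Σ m_i c_i T_i / Σ m_i c_i:
T_f = (198.74×313 + 900×8.89) / (198.74 + 900)
    = 70207 / 1098.7 ≈ 63.90 °C

T_f ≈ 63.9 °C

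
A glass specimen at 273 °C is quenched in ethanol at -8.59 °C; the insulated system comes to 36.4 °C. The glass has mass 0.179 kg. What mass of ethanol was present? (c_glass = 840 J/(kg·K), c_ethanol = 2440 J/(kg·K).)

Heat lost by the glass = heat gained by the ethanol:
0.179×840×(273 − 36.4) = m×2440×(36.4 − (-8.59))
109776 m = 35575  ⇒  m ≈ 0.3241 kg

m ≈ 0.324 kg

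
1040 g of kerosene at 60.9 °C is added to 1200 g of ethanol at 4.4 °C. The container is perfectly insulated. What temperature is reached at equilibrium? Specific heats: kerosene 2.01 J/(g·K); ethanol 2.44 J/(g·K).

T_f ≈ 27.9 °C

T_f is the heat-capacity-weighted average of the initial temperatures:
T_f = (2090.4·60.9 + 2928·4.4) / (2090.4 + 2928)
    = 140189 / 5018.4 ≈ 27.93 °C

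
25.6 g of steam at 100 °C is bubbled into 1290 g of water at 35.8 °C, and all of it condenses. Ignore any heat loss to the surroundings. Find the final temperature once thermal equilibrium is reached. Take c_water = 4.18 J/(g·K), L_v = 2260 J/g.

T_f ≈ 47.6 °C

Taking heat into each body as positive, Σ m c ΔT = 0:
condense steam: −25.6×2260 = −57856; condensed water 100 °C→T: 107.01(T − 100); original water: 5392.2(T − 35.8)
5499.2 T = 57856 + 10701 + 193041 = 261598
T ≈ 47.57 °C — below 100 °C, confirming all the steam condensed.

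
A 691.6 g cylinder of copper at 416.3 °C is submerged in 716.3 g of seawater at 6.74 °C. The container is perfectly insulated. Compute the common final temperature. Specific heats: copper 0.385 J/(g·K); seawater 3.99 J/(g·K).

T_f ≈ 41.6 °C

Setting the total heat transfer to zero:
691.6*0.385*(T − 416.3) + 716.3*3.99*(T − 6.74) = 0
266.27(T − 416.3) + 2858(T − 6.74) = 0
(266.27 + 2858) T = 266.27*416.3 + 2858*6.74
T ≈ 41.64 °C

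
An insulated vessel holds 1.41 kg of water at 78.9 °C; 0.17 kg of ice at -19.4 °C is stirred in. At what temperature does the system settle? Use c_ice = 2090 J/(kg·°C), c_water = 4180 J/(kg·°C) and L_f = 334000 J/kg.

T_f ≈ 60.8 °C

Taking heat into each body as positive, Σ m c ΔT = 0:
warm ice to 0 °C: 0.17·2090·(0 − (-19.4)) = 6892.8; melt ice: 0.17·334000 = 56780; warm the meltwater: 710.6 T; water: 5893.8(T − 78.9)
6604.4 T = 465021 − 63673 = 401348
T ≈ 60.77 °C. Since T > 0 °C, the all-ice-melts assumption holds.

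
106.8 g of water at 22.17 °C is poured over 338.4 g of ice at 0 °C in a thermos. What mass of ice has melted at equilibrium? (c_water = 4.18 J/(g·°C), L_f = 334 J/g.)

Cooling the water to 0 °C releases 106.8·4.18·22.17 = 9897.2 J.
Fully melting the ice requires m_ice L_f = 338.4·334 = 113026 J.
That's not enough to melt it all — equilibrium is at 0 °C with ice remaining.
Mass melted = 9897.2/334 ≈ 29.63 g.

m_melted ≈ 29.6 g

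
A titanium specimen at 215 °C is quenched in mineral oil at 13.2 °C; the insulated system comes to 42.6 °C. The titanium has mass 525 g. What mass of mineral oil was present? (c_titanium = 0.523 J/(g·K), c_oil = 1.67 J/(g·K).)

|Q_titanium| = |Q_oil|:
525×0.523×(215 − 42.6) = m×1.67×(42.6 − 13.2)
49.1 m = 47337  ⇒  m ≈ 964.1 g

m ≈ 964 g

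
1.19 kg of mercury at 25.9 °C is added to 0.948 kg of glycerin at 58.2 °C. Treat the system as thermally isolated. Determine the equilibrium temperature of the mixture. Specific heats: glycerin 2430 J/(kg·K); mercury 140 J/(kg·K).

T_f = Σ m_i c_i T_i / Σ m_i c_i:
T_f = (2303.6·58.2 + 166.6·25.9) / (2303.6 + 166.6)
    = 138387 / 2470.2 ≈ 56.02 °C

T_f ≈ 56.0 °C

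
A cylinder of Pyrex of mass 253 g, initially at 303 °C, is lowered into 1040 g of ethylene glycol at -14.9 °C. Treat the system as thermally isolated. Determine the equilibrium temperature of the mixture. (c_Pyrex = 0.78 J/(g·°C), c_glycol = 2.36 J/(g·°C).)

Conservation of energy gives ΣQ = 0:
253×0.78×(T − 303) + 1040×2.36×(T − (-14.9)) = 0
2651.7 T = 23223
T ≈ 8.76 °C

T_f ≈ 8.8 °C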